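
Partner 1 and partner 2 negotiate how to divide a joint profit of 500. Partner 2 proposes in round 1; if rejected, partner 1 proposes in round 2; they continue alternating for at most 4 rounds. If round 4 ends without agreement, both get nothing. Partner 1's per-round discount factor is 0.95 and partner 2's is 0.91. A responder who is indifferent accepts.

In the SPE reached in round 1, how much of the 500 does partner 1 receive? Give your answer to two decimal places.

453.39

Round 4 (partner 1 proposes): rejection yields 0 for partner 2; partner 1 offers 0 and keeps 500.
Round 3 (partner 2 proposes): partner 1 can get 500 next round, worth 0.95 × 500 = 475 now; partner 2 offers that and keeps 25.
Round 2 (partner 1 proposes): partner 2 can get 25 next round, worth 0.91 × 25 = 22.75 now, so partner 1 offers 22.75, keeping 477.25.
Round 1 (partner 2 proposes): partner 1 can get 477.25 next round, worth 0.95 × 477.25 = 453.3875 now, so partner 2 offers 453.3875, keeping 46.6125.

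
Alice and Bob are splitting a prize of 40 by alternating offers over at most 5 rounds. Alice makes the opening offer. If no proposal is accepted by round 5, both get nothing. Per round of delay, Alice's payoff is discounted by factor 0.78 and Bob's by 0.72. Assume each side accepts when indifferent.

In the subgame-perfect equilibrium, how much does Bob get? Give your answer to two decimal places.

Solve by backward induction from round 5.
Round 5 (Alice proposes): rejection yields 0 for Bob; Alice offers 0 and keeps 40.
Round 4 (Bob proposes): Alice can get 40 next round, worth 0.78 × 40 = 31.2 now. Bob offers 31.2 and keeps 40 − 31.2 = 8.8.
Round 3 (Alice proposes): Bob can get 8.8 next round, worth 0.72 × 8.8 = 6.336 now; Alice offers that and keeps 33.664.
Round 2 (Bob proposes): Alice can get 33.664 next round, worth 0.78 × 33.664 = 26.25792 now. Bob offers 26.25792 and keeps 40 − 26.25792 = 13.74208.
Round 1 (Alice proposes): Bob can get 13.74208 next round, worth 0.72 × 13.74208 = 9.8942976 now, so Alice offers 9.8942976, keeping 30.1057024.

9.89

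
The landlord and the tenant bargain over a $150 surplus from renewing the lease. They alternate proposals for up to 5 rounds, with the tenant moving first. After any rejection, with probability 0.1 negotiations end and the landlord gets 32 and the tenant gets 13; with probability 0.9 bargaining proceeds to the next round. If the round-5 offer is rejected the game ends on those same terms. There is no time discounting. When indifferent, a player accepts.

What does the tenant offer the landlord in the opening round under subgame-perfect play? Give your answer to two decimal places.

49.10

Round 5 (the tenant proposes): the landlord gets 32 if talks fail, so the tenant offers 32 and keeps 118.
Round 4 (the landlord proposes): rejecting gives the tenant an expected 0.9 × 118 + 0.1 × 13 = 107.5. The landlord offers 107.5 and keeps 150 − 107.5 = 42.5.
Round 3 (the tenant proposes): rejecting gives the landlord an expected 0.9 × 42.5 + 0.1 × 32 = 41.45. The tenant offers 41.45 and keeps 150 − 41.45 = 108.55.
Round 2 (the landlord proposes): rejecting gives the tenant an expected 0.9 × 108.55 + 0.1 × 13 = 98.995, so the landlord offers 98.995, keeping 51.005.
Round 1 (the tenant proposes): rejecting gives the landlord an expected 0.9 × 51.005 + 0.1 × 32 = 49.1045, so the tenant offers 49.1045, keeping 100.8955.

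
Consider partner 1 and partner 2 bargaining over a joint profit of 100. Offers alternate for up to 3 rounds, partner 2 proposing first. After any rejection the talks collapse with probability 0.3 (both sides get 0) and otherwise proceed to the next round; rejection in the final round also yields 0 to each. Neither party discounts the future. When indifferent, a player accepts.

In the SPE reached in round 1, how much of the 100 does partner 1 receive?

21

By backward induction:
Round 3 (partner 2 proposes): partner 1 will accept anything ≥ 0, so partner 2 offers 0 and keeps 100.
Round 2 (partner 1 proposes): rejecting gives partner 2 an expected 0.7 × 100 = 70; partner 1 offers that and keeps 30.
Round 1 (partner 2 proposes): rejecting gives partner 1 an expected 0.7 × 30 = 21; partner 2 offers that and keeps 79.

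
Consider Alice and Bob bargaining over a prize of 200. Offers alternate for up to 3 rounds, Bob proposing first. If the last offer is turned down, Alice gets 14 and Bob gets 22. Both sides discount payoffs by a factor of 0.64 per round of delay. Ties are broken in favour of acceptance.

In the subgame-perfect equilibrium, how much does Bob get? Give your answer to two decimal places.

148.19

Round 3 (Bob proposes): Alice gets 14 if talks fail, so Bob offers 14 and keeps 186.
Round 2 (Alice proposes): Bob can get 186 next round, worth 0.64 × 186 = 119.04 now; Alice offers that and keeps 80.96.
Round 1 (Bob proposes): Alice can get 80.96 next round, worth 0.64 × 80.96 = 51.8144 now, so Bob offers 51.8144, keeping 148.1856.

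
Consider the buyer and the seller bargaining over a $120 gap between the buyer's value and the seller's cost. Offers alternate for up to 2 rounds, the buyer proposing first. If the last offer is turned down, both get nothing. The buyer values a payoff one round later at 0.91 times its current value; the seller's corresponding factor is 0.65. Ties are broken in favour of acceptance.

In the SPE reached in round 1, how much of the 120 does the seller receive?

By backward induction:
Round 2 (the seller proposes): the buyer will accept anything ≥ 0, so the seller offers 0 and keeps 120.
Round 1 (the buyer proposes): the seller can get 120 next round, worth 0.65 × 120 = 78 now, so the buyer offers 78, keeping 42.

78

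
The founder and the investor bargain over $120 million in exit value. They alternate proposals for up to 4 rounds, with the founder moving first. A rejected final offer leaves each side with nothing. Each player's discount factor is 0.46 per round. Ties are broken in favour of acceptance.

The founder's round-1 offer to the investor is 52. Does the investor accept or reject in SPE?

Accept

Work out the investor's continuation value if the offer is rejected.
Round 4 (the investor proposes): the founder will accept anything ≥ 0, so the investor offers 0 and keeps 120.
Round 3 (the founder proposes): the investor can get 120 next round, worth 0.46 × 120 = 55.2 now; the founder offers that and keeps 64.8.
Round 2 (the investor proposes): the founder can get 64.8 next round, worth 0.46 × 64.8 = 29.808 now; the investor offers that and keeps 90.192.
So by rejecting in round 1, the investor gets 90.192 next round, worth 0.46 × 90.192 = 41.48832 now.
Offer 52 ≥ 41.48832, so the investor accepts.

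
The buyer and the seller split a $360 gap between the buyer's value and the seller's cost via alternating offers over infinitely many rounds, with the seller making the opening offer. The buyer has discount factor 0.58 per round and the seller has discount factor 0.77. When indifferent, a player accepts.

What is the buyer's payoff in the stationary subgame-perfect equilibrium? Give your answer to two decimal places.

When the seller proposes, the buyer accepts any offer worth at least 0.58 times what the buyer would get by proposing next round; and vice versa.
This gives x = 360 − 0.58y and y = 360 − 0.77x, where x and y are each side's share when it proposes.
Hence (1 − 0.58·0.77)x = 360(1 − 0.58), i.e. 0.5534·x = 151.2.
x ≈ 273.2201; the buyer's share is 360 − x ≈ 86.7799.

86.78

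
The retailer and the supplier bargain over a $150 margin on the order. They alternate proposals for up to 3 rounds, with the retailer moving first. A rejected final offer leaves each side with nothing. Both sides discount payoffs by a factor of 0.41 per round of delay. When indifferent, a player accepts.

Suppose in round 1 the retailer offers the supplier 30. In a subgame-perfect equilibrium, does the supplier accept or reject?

Round 3 (the retailer proposes): rejection yields 0 for the supplier; the retailer offers 0 and keeps 150.
Round 2 (the supplier proposes): the retailer can get 150 next round, worth 0.41 × 150 = 61.5 now. The supplier offers 61.5 and keeps 150 − 61.5 = 88.5.
So by rejecting in round 1, the supplier gets 88.5 next round, worth 0.41 × 88.5 = 36.285 now.
Offer 30 < 36.285, so the supplier rejects.

Reject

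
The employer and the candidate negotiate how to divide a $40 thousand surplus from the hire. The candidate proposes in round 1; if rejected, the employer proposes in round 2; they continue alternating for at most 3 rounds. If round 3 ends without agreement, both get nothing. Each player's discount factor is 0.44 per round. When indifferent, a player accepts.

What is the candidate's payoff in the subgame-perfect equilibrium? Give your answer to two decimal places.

Round 3 (the candidate proposes): the employer will accept anything ≥ 0, so the candidate offers 0 and keeps 40.
Round 2 (the employer proposes): the candidate can get 40 next round, worth 0.44 × 40 = 17.6 now. The employer offers 17.6 and keeps 40 − 17.6 = 22.4.
Round 1 (the candidate proposes): the employer can get 22.4 next round, worth 0.44 × 22.4 = 9.856 now; the candidate offers that and keeps 30.144.

30.14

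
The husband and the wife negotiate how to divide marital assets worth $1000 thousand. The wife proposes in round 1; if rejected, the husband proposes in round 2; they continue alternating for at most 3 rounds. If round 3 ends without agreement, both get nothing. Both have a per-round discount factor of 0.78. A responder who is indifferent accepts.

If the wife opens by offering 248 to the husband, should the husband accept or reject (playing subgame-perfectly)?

Work out the husband's continuation value if the offer is rejected.
Round 3 (the wife proposes): the husband will accept anything ≥ 0, so the wife offers 0 and keeps 1000.
Round 2 (the husband proposes): the wife can get 1000 next round, worth 0.78 × 1000 = 780 now, so the husband offers 780, keeping 220.
So by rejecting in round 1, the husband gets 220 next round, worth 0.78 × 220 = 171.6 now.
Offer 248 ≥ 171.6, so the husband accepts.

Accept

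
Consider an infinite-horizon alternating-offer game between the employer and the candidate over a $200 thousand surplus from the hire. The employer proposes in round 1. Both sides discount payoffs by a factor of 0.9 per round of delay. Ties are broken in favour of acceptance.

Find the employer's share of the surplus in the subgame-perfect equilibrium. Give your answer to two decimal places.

105.26

Let x be the employer's share when the employer proposes and y be the candidate's share when the candidate proposes.
The candidate accepts iff offered ≥ 0.9·y, so x = 200 − 0.9y. Symmetrically y = 200 − 0.9x.
Substituting: x = 200 − 0.9(200 − 0.9x), giving x(1 − 0.9·0.9) = 200(1 − 0.9).
So x = 200 × 0.1 / 0.19 ≈ 105.2632, and the candidate receives 200 − x ≈ 94.7368.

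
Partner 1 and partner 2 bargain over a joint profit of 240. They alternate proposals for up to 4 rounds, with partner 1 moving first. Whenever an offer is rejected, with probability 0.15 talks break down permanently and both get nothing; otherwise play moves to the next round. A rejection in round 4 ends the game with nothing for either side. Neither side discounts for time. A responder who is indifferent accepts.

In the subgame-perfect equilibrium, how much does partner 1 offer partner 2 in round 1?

177.99

Round 4 (partner 2 proposes): partner 1 will accept anything ≥ 0, so partner 2 offers 0 and keeps 240.
Round 3 (partner 1 proposes): rejecting gives partner 2 an expected 0.85 × 240 = 204; partner 1 offers that and keeps 36.
Round 2 (partner 2 proposes): rejecting gives partner 1 an expected 0.85 × 36 = 30.6. Partner 2 offers 30.6 and keeps 240 − 30.6 = 209.4.
Round 1 (partner 1 proposes): rejecting gives partner 2 an expected 0.85 × 209.4 = 177.99; partner 1 offers that and keeps 62.01.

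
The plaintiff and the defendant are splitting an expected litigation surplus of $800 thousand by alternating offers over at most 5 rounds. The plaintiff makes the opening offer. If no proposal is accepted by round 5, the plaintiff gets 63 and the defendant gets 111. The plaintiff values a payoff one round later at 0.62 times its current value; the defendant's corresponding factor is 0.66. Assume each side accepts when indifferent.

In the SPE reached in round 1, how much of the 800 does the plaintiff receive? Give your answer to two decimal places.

498.67

Solve by backward induction from round 5.
Round 5 (the plaintiff proposes): the defendant gets 111 if talks fail, so the plaintiff offers 111 and keeps 689.
Round 4 (the defendant proposes): the plaintiff can get 689 next round, worth 0.62 × 689 = 427.18 now. The defendant offers 427.18 and keeps 800 − 427.18 = 372.82.
Round 3 (the plaintiff proposes): the defendant can get 372.82 next round, worth 0.66 × 372.82 = 246.0612 now. The plaintiff offers 246.0612 and keeps 800 − 246.0612 = 553.9388.
Round 2 (the defendant proposes): the plaintiff can get 553.9388 next round, worth 0.62 × 553.9388 = 343.442056 now, so the defendant offers 343.442056, keeping 456.557944.
Round 1 (the plaintiff proposes): the defendant can get 456.557944 next round, worth 0.66 × 456.557944 = 301.32824304 now, so the plaintiff offers 301.32824304, keeping 498.67175696.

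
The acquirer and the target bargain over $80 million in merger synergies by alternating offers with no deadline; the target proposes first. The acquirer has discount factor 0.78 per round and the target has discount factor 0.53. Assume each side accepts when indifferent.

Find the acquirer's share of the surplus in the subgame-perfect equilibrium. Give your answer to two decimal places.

50.00

When the target proposes, the acquirer accepts any offer worth at least 0.78 times what the acquirer would get by proposing next round; and vice versa.
This gives x = 80 − 0.78y and y = 80 − 0.53x, where x and y are each side's share when it proposes.
Hence (1 − 0.78·0.53)x = 80(1 − 0.78), i.e. 0.5866·x = 17.6.
x ≈ 30.0034; the acquirer's share is 80 − x ≈ 49.9966.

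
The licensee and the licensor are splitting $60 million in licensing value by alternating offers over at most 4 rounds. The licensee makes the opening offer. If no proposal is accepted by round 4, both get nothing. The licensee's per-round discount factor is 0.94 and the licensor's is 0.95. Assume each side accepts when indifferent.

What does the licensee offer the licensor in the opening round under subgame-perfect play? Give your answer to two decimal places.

Round 4 (the licensor proposes): the licensee will accept anything ≥ 0, so the licensor offers 0 and keeps 60.
Round 3 (the licensee proposes): the licensor can get 60 next round, worth 0.95 × 60 = 57 now; the licensee offers that and keeps 3.
Round 2 (the licensor proposes): the licensee can get 3 next round, worth 0.94 × 3 = 2.82 now. The licensor offers 2.82 and keeps 60 − 2.82 = 57.18.
Round 1 (the licensee proposes): the licensor can get 57.18 next round, worth 0.95 × 57.18 = 54.321 now; the licensee offers that and keeps 5.679.

54.32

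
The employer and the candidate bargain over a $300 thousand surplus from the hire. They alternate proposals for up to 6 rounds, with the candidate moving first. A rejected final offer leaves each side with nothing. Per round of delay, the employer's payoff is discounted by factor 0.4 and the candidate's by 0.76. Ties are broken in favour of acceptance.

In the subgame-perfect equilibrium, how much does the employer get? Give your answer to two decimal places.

Round 6 (the employer proposes): rejection yields 0 for the candidate; the employer offers 0 and keeps 300.
Round 5 (the candidate proposes): the employer can get 300 next round, worth 0.4 × 300 = 120 now; the candidate offers that and keeps 180.
Round 4 (the employer proposes): the candidate can get 180 next round, worth 0.76 × 180 = 136.8 now; the employer offers that and keeps 163.2.
Round 3 (the candidate proposes): the employer can get 163.2 next round, worth 0.4 × 163.2 = 65.28 now. The candidate offers 65.28 and keeps 300 − 65.28 = 234.72.
Round 2 (the employer proposes): the candidate can get 234.72 next round, worth 0.76 × 234.72 = 178.3872 now. The employer offers 178.3872 and keeps 300 − 178.3872 = 121.6128.
Round 1 (the candidate proposes): the employer can get 121.6128 next round, worth 0.4 × 121.6128 = 48.64512 now; the candidate offers that and keeps 251.35488.

48.65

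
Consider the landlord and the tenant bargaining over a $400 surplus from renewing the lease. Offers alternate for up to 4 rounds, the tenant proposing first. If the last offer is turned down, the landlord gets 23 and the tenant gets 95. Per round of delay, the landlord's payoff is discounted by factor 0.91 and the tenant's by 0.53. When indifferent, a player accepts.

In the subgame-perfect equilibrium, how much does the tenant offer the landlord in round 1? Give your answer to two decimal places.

304.94

Round 4 (the landlord proposes): the tenant gets 95 if talks fail, so the landlord offers 95 and keeps 305.
Round 3 (the tenant proposes): the landlord can get 305 next round, worth 0.91 × 305 = 277.55 now; the tenant offers that and keeps 122.45.
Round 2 (the landlord proposes): the tenant can get 122.45 next round, worth 0.53 × 122.45 = 64.8985 now; the landlord offers that and keeps 335.1015.
Round 1 (the tenant proposes): the landlord can get 335.1015 next round, worth 0.91 × 335.1015 = 304.942365 now; the tenant offers that and keeps 95.057635.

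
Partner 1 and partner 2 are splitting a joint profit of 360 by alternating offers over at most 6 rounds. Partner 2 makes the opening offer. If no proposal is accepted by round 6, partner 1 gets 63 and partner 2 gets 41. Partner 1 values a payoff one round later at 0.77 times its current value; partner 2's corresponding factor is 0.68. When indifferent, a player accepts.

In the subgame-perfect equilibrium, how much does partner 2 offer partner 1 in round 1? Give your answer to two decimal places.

Round 6 (partner 1 proposes): partner 2 gets 41 if talks fail, so partner 1 offers 41 and keeps 319.
Round 5 (partner 2 proposes): partner 1 can get 319 next round, worth 0.77 × 319 = 245.63 now. Partner 2 offers 245.63 and keeps 360 − 245.63 = 114.37.
Round 4 (partner 1 proposes): partner 2 can get 114.37 next round, worth 0.68 × 114.37 = 77.7716 now. Partner 1 offers 77.7716 and keeps 360 − 77.7716 = 282.2284.
Round 3 (partner 2 proposes): partner 1 can get 282.2284 next round, worth 0.77 × 282.2284 = 217.315868 now. Partner 2 offers 217.315868 and keeps 360 − 217.315868 = 142.684132.
Round 2 (partner 1 proposes): partner 2 can get 142.684132 next round, worth 0.68 × 142.684132 = 97.02520976 now; partner 1 offers that and keeps 262.97479024.
Round 1 (partner 2 proposes): partner 1 can get 262.97479024 next round, worth 0.77 × 262.97479024 = 202.4905884848 now, so partner 2 offers 202.4905884848, keeping 157.5094115152.

202.49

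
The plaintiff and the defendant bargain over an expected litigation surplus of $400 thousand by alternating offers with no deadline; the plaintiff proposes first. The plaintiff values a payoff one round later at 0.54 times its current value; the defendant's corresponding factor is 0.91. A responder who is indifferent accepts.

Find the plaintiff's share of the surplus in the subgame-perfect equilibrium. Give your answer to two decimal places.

When the plaintiff proposes, the defendant accepts any offer worth at least 0.91 times what the defendant would get by proposing next round; and vice versa.
This gives x = 400 − 0.91y and y = 400 − 0.54x, where x and y are each side's share when it proposes.
Hence (1 − 0.91·0.54)x = 400(1 − 0.91), i.e. 0.5086·x = 36.
x ≈ 70.7825; the defendant's share is 400 − x ≈ 329.2175.

70.78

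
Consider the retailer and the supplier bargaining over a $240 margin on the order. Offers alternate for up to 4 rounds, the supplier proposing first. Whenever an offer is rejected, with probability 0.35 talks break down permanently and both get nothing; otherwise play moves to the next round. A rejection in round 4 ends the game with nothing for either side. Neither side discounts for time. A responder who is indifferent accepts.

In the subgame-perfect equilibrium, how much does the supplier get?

By backward induction:
Round 4 (the retailer proposes): the supplier will accept anything ≥ 0, so the retailer offers 0 and keeps 240.
Round 3 (the supplier proposes): rejecting gives the retailer an expected 0.65 × 240 = 156. The supplier offers 156 and keeps 240 − 156 = 84.
Round 2 (the retailer proposes): rejecting gives the supplier an expected 0.65 × 84 = 54.6, so the retailer offers 54.6, keeping 185.4.
Round 1 (the supplier proposes): rejecting gives the retailer an expected 0.65 × 185.4 = 120.51; the supplier offers that and keeps 119.49.

119.49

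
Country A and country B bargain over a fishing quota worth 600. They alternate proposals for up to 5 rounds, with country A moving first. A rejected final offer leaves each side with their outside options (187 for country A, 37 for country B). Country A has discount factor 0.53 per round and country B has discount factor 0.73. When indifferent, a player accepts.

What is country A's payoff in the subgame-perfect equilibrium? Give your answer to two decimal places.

Solve by backward induction from round 5.
Round 5 (country A proposes): country B gets 37 if talks fail, so country A offers 37 and keeps 563.
Round 4 (country B proposes): country A can get 563 next round, worth 0.53 × 563 = 298.39 now. Country B offers 298.39 and keeps 600 − 298.39 = 301.61.
Round 3 (country A proposes): country B can get 301.61 next round, worth 0.73 × 301.61 = 220.1753 now, so country A offers 220.1753, keeping 379.8247.
Round 2 (country B proposes): country A can get 379.8247 next round, worth 0.53 × 379.8247 = 201.307091 now; country B offers that and keeps 398.692909.
Round 1 (country A proposes): country B can get 398.692909 next round, worth 0.73 × 398.692909 = 291.04582357 now; country A offers that and keeps 308.95417643.

308.95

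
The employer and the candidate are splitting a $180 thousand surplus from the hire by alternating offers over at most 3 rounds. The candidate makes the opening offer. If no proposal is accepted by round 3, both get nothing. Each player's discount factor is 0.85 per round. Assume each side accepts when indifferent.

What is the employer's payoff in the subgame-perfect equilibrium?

Solve by backward induction from round 3.
Round 3 (the candidate proposes): the employer will accept anything ≥ 0, so the candidate offers 0 and keeps 180.
Round 2 (the employer proposes): the candidate can get 180 next round, worth 0.85 × 180 = 153 now; the employer offers that and keeps 27.
Round 1 (the candidate proposes): the employer can get 27 next round, worth 0.85 × 27 = 22.95 now; the candidate offers that and keeps 157.05.

22.95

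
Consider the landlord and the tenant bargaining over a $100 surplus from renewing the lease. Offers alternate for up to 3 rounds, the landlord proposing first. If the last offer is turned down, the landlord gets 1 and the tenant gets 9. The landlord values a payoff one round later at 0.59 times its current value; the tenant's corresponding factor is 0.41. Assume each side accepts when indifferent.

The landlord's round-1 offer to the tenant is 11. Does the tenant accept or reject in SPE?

Reject

Work out the tenant's continuation value if the offer is rejected.
Round 3 (the landlord proposes): the tenant gets 9 if talks fail, so the landlord offers 9 and keeps 91.
Round 2 (the tenant proposes): the landlord can get 91 next round, worth 0.59 × 91 = 53.69 now; the tenant offers that and keeps 46.31.
So by rejecting in round 1, the tenant gets 46.31 next round, worth 0.41 × 46.31 = 18.9871 now.
Offer 11 < 18.9871, so the tenant rejects.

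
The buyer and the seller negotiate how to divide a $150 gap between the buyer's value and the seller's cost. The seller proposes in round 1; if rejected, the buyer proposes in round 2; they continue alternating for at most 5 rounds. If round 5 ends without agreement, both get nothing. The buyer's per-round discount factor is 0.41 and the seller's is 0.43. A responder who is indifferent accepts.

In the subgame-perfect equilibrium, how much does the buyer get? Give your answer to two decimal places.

Work backward from the last round.
Round 5 (the seller proposes): the buyer will accept anything ≥ 0, so the seller offers 0 and keeps 150.
Round 4 (the buyer proposes): the seller can get 150 next round, worth 0.43 × 150 = 64.5 now. The buyer offers 64.5 and keeps 150 − 64.5 = 85.5.
Round 3 (the seller proposes): the buyer can get 85.5 next round, worth 0.41 × 85.5 = 35.055 now, so the seller offers 35.055, keeping 114.945.
Round 2 (the buyer proposes): the seller can get 114.945 next round, worth 0.43 × 114.945 = 49.42635 now. The buyer offers 49.42635 and keeps 150 − 49.42635 = 100.57365.
Round 1 (the seller proposes): the buyer can get 100.57365 next round, worth 0.41 × 100.57365 = 41.2351965 now. The seller offers 41.2351965 and keeps 150 − 41.2351965 = 108.7648035.

41.24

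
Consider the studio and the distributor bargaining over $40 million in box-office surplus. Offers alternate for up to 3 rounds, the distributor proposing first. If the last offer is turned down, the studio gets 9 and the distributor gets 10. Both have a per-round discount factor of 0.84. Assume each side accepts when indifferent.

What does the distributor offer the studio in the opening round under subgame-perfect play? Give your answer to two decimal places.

11.73

Solve by backward induction from round 3.
Round 3 (the distributor proposes): the studio gets 9 if talks fail, so the distributor offers 9 and keeps 31.
Round 2 (the studio proposes): the distributor can get 31 next round, worth 0.84 × 31 = 26.04 now, so the studio offers 26.04, keeping 13.96.
Round 1 (the distributor proposes): the studio can get 13.96 next round, worth 0.84 × 13.96 = 11.7264 now; the distributor offers that and keeps 28.2736.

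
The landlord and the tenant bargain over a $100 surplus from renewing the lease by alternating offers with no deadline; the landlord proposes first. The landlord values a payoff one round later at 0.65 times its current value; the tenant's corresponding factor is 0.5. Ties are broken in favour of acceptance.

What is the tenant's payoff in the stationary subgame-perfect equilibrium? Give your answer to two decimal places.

25.93

When the landlord proposes, the tenant accepts any offer worth at least 0.5 times what the tenant would get by proposing next round; and vice versa.
This gives x = 100 − 0.5y and y = 100 − 0.65x, where x and y are each side's share when it proposes.
Hence (1 − 0.5·0.65)x = 100(1 − 0.5), i.e. 0.675·x = 50.
x ≈ 74.0741; the tenant's share is 100 − x ≈ 25.9259.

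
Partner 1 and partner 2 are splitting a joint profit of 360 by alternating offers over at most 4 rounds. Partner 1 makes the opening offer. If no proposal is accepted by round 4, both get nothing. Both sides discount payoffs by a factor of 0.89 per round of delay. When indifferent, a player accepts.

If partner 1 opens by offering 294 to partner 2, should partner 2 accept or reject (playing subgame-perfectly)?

Work out partner 2's continuation value if the offer is rejected.
Round 4 (partner 2 proposes): partner 1 will accept anything ≥ 0, so partner 2 offers 0 and keeps 360.
Round 3 (partner 1 proposes): partner 2 can get 360 next round, worth 0.89 × 360 = 320.4 now. Partner 1 offers 320.4 and keeps 360 − 320.4 = 39.6.
Round 2 (partner 2 proposes): partner 1 can get 39.6 next round, worth 0.89 × 39.6 = 35.244 now. Partner 2 offers 35.244 and keeps 360 − 35.244 = 324.756.
So by rejecting in round 1, partner 2 gets 324.756 next round, worth 0.89 × 324.756 = 289.03284 now.
Offer 294 ≥ 289.03284, so partner 2 accepts.

Accept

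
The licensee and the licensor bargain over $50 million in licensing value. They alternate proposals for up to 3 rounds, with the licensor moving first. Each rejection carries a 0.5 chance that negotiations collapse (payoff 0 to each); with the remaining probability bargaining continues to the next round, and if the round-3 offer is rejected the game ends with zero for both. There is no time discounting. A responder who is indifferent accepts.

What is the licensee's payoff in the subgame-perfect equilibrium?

12.5

By backward induction:
Round 3 (the licensor proposes): the licensee will accept anything ≥ 0, so the licensor offers 0 and keeps 50.
Round 2 (the licensee proposes): rejecting gives the licensor an expected 0.5 × 50 = 25; the licensee offers that and keeps 25.
Round 1 (the licensor proposes): rejecting gives the licensee an expected 0.5 × 25 = 12.5; the licensor offers that and keeps 37.5.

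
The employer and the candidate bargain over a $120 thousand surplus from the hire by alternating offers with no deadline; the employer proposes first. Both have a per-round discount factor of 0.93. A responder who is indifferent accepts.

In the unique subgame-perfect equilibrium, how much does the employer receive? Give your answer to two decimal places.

62.18

Let x be the employer's share when the employer proposes and y be the candidate's share when the candidate proposes.
The candidate accepts iff offered ≥ 0.93·y, so x = 120 − 0.93y. Symmetrically y = 120 − 0.93x.
Substituting: x = 120 − 0.93(120 − 0.93x), giving x(1 − 0.93·0.93) = 120(1 − 0.93).
So x = 120 × 0.07 / 0.1351 ≈ 62.1762, and the candidate receives 120 − x ≈ 57.8238.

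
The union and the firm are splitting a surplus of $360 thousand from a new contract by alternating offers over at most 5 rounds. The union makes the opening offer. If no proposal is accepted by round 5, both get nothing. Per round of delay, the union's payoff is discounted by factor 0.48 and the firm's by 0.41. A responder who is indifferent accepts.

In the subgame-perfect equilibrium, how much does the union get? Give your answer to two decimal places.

268.14

Work backward from the last round.
Round 5 (the union proposes): the firm will accept anything ≥ 0, so the union offers 0 and keeps 360.
Round 4 (the firm proposes): the union can get 360 next round, worth 0.48 × 360 = 172.8 now. The firm offers 172.8 and keeps 360 − 172.8 = 187.2.
Round 3 (the union proposes): the firm can get 187.2 next round, worth 0.41 × 187.2 = 76.752 now, so the union offers 76.752, keeping 283.248.
Round 2 (the firm proposes): the union can get 283.248 next round, worth 0.48 × 283.248 = 135.95904 now. The firm offers 135.95904 and keeps 360 − 135.95904 = 224.04096.
Round 1 (the union proposes): the firm can get 224.04096 next round, worth 0.41 × 224.04096 = 91.8567936 now. The union offers 91.8567936 and keeps 360 − 91.8567936 = 268.1432064.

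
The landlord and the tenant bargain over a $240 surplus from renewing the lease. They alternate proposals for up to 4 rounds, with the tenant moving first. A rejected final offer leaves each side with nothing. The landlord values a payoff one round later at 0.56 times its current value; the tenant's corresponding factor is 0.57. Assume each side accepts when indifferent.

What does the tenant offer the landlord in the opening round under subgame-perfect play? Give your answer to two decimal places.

Round 4 (the landlord proposes): rejection yields 0 for the tenant; the landlord offers 0 and keeps 240.
Round 3 (the tenant proposes): the landlord can get 240 next round, worth 0.56 × 240 = 134.4 now. The tenant offers 134.4 and keeps 240 − 134.4 = 105.6.
Round 2 (the landlord proposes): the tenant can get 105.6 next round, worth 0.57 × 105.6 = 60.192 now, so the landlord offers 60.192, keeping 179.808.
Round 1 (the tenant proposes): the landlord can get 179.808 next round, worth 0.56 × 179.808 = 100.69248 now. The tenant offers 100.69248 and keeps 240 − 100.69248 = 139.30752.

100.69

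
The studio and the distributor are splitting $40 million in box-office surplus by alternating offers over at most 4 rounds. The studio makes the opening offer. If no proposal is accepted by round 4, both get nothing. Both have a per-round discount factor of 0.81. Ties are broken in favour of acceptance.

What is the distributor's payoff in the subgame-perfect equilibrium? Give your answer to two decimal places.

Work backward from the last round.
Round 4 (the distributor proposes): the studio will accept anything ≥ 0, so the distributor offers 0 and keeps 40.
Round 3 (the studio proposes): the distributor can get 40 next round, worth 0.81 × 40 = 32.4 now, so the studio offers 32.4, keeping 7.6.
Round 2 (the distributor proposes): the studio can get 7.6 next round, worth 0.81 × 7.6 = 6.156 now. The distributor offers 6.156 and keeps 40 − 6.156 = 33.844.
Round 1 (the studio proposes): the distributor can get 33.844 next round, worth 0.81 × 33.844 = 27.41364 now. The studio offers 27.41364 and keeps 40 − 27.41364 = 12.58636.

27.41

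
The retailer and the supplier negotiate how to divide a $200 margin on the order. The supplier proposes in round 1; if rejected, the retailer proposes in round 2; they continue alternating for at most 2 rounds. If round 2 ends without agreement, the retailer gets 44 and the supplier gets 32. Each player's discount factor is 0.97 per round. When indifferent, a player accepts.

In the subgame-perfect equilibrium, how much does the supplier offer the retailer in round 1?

By backward induction:
Round 2 (the retailer proposes): the supplier gets 32 if talks fail, so the retailer offers 32 and keeps 168.
Round 1 (the supplier proposes): the retailer can get 168 next round, worth 0.97 × 168 = 162.96 now, so the supplier offers 162.96, keeping 37.04.

162.96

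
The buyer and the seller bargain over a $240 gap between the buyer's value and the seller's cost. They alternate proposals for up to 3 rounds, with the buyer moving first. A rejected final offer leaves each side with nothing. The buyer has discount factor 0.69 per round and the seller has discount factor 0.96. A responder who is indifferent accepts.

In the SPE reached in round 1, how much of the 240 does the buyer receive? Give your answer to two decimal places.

168.58

Work backward from the last round.
Round 3 (the buyer proposes): rejection yields 0 for the seller; the buyer offers 0 and keeps 240.
Round 2 (the seller proposes): the buyer can get 240 next round, worth 0.69 × 240 = 165.6 now. The seller offers 165.6 and keeps 240 − 165.6 = 74.4.
Round 1 (the buyer proposes): the seller can get 74.4 next round, worth 0.96 × 74.4 = 71.424 now, so the buyer offers 71.424, keeping 168.576.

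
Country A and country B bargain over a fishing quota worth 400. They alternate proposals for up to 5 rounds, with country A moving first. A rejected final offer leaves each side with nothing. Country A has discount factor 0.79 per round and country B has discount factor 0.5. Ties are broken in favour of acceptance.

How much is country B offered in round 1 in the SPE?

58.59

Round 5 (country A proposes): rejection yields 0 for country B; country A offers 0 and keeps 400.
Round 4 (country B proposes): country A can get 400 next round, worth 0.79 × 400 = 316 now, so country B offers 316, keeping 84.
Round 3 (country A proposes): country B can get 84 next round, worth 0.5 × 84 = 42 now, so country A offers 42, keeping 358.
Round 2 (country B proposes): country A can get 358 next round, worth 0.79 × 358 = 282.82 now, so country B offers 282.82, keeping 117.18.
Round 1 (country A proposes): country B can get 117.18 next round, worth 0.5 × 117.18 = 58.59 now; country A offers that and keeps 341.41.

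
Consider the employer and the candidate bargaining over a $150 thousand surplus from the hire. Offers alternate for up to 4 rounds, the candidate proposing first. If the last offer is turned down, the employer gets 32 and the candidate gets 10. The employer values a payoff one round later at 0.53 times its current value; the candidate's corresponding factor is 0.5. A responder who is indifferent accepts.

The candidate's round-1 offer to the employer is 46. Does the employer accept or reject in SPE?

Reject

Work out the employer's continuation value if the offer is rejected.
Round 4 (the employer proposes): the candidate gets 10 if talks fail, so the employer offers 10 and keeps 140.
Round 3 (the candidate proposes): the employer can get 140 next round, worth 0.53 × 140 = 74.2 now, so the candidate offers 74.2, keeping 75.8.
Round 2 (the employer proposes): the candidate can get 75.8 next round, worth 0.5 × 75.8 = 37.9 now, so the employer offers 37.9, keeping 112.1.
So by rejecting in round 1, the employer gets 112.1 next round, worth 0.53 × 112.1 = 59.413 now.
Offer 46 < 59.413, so the employer rejects.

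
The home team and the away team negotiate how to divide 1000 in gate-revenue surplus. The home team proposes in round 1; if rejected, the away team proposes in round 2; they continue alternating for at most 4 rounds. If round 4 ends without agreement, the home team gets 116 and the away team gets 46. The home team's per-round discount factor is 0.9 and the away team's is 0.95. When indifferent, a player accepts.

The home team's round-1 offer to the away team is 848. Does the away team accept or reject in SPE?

Work out the away team's continuation value if the offer is rejected.
Round 4 (the away team proposes): the home team gets 116 if talks fail, so the away team offers 116 and keeps 884.
Round 3 (the home team proposes): the away team can get 884 next round, worth 0.95 × 884 = 839.8 now, so the home team offers 839.8, keeping 160.2.
Round 2 (the away team proposes): the home team can get 160.2 next round, worth 0.9 × 160.2 = 144.18 now, so the away team offers 144.18, keeping 855.82.
So by rejecting in round 1, the away team gets 855.82 next round, worth 0.95 × 855.82 = 813.029 now.
Offer 848 ≥ 813.029, so the away team accepts.

Accept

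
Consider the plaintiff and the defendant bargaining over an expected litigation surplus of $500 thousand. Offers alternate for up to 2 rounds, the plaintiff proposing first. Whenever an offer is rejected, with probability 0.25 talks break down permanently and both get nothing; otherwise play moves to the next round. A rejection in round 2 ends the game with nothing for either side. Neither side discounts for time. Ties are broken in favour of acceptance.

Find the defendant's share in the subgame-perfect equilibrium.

375

Round 2 (the defendant proposes): the plaintiff will accept anything ≥ 0, so the defendant offers 0 and keeps 500.
Round 1 (the plaintiff proposes): rejecting gives the defendant an expected 0.75 × 500 = 375; the plaintiff offers that and keeps 125.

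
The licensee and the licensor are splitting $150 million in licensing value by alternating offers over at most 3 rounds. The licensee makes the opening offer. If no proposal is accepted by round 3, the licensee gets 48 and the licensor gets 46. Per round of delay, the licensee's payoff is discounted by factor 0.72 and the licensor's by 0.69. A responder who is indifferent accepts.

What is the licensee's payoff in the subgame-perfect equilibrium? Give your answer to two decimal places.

Round 3 (the licensee proposes): the licensor gets 46 if talks fail, so the licensee offers 46 and keeps 104.
Round 2 (the licensor proposes): the licensee can get 104 next round, worth 0.72 × 104 = 74.88 now, so the licensor offers 74.88, keeping 75.12.
Round 1 (the licensee proposes): the licensor can get 75.12 next round, worth 0.69 × 75.12 = 51.8328 now; the licensee offers that and keeps 98.1672.

98.17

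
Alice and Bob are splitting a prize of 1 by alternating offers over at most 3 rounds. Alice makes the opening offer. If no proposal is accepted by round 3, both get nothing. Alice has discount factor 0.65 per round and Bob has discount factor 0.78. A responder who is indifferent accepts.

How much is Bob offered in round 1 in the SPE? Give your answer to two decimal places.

0.27

By backward induction:
Round 3 (Alice proposes): Bob will accept anything ≥ 0, so Alice offers 0 and keeps 1.
Round 2 (Bob proposes): Alice can get 1 next round, worth 0.65 × 1 = 0.65 now, so Bob offers 0.65, keeping 0.35.
Round 1 (Alice proposes): Bob can get 0.35 next round, worth 0.78 × 0.35 = 0.273 now; Alice offers that and keeps 0.727.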